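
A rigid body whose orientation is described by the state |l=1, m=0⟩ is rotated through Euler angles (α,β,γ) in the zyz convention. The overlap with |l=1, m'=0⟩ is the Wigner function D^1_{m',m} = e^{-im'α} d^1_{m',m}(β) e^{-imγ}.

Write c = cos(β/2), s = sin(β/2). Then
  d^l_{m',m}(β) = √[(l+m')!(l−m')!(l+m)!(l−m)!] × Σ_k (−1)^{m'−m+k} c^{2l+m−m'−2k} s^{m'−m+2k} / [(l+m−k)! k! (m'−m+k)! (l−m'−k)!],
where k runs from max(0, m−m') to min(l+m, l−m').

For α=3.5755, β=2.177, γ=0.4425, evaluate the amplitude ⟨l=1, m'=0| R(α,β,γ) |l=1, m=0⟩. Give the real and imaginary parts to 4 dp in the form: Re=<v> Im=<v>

Re=-0.5698 Im=0.0000

Split into d^1_{0,0}(β=2.177) × two z-phases.
With c≡cos(β/2)=0.463815 and s≡sin(β/2)=0.885932, N=[1·1·1·1]^{1/2}=1.000000
Admissible k: 0..1 (factorial args all ≥0)
  k=0: (−1)^0·1.0000/(1)·0.4638^2·0.8859^0 = +0.215124
  k=1: (−1)^1·1.0000/(1)·0.4638^0·0.8859^2 = -0.784876
d^1_{0,0}(2.177) = +0.215124 -0.784876 = -0.569752
Attach z-rotation phases: D = e^{-i(0)(3.5755)}·(-0.569752)·e^{-i(0)(0.4425)} = -0.569752+0.000000i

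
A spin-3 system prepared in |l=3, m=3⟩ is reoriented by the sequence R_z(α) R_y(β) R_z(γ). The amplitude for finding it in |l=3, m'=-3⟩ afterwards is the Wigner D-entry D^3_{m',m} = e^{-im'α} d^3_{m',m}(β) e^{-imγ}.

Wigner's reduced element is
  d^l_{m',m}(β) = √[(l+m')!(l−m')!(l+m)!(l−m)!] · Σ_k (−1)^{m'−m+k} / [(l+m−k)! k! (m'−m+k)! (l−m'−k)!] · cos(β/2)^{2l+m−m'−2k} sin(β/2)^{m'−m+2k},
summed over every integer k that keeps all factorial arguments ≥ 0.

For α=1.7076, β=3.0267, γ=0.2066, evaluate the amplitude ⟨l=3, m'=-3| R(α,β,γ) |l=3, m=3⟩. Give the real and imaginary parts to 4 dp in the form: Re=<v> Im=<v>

Split into d^3_{-3,3}(β=3.0267) × two z-phases.
With c≡cos(β/2)=0.057415 and s≡sin(β/2)=0.998350, N=[1·720·720·1]^{1/2}=720.000000
k: max(0,(3)−(-3))=6 … min(3+(3),3−(-3))=6
  k=6: (−1)^0·720.0000/(720)·0.0574^0·0.9984^6 = +0.990143
d^3_{-3,3}(3.0267) = +0.990143
Phases: e^{-i·(-3)·1.7076}=+0.398986-0.916957i, e^{-i·(3)·0.2066}=+0.813995-0.580872i ⇒ D=-0.205813-0.968517i

Re=-0.2058 Im=-0.9685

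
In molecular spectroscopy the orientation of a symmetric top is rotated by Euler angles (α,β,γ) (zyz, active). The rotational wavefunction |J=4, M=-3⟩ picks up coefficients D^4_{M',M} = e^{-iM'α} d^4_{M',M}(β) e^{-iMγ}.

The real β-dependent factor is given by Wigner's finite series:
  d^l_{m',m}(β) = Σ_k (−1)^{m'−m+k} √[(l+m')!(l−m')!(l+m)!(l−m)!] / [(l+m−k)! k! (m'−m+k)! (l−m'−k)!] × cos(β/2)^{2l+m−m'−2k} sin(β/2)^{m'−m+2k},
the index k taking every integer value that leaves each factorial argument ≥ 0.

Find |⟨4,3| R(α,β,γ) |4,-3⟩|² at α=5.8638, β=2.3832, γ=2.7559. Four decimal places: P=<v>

First d^4_{3,-3}(β=2.3832), then the phase factors e^{-i(3)α} and e^{-i(-3)γ}:
With c≡cos(β/2)=0.370174 and s≡sin(β/2)=0.928962, N=[5040·1·1·5040]^{1/2}=5040.000000
k∈{0,1} keeps every argument non-negative
  k=0: (−1)^6·5040.0000/(720)·0.3702^2·0.9290^6 = +0.616451
  k=1: (−1)^7·5040.0000/(5040)·0.3702^0·0.9290^8 = -0.554607
d^4_{3,-3}(2.3832) = +0.616451 -0.554607 = +0.061844
|D^4_{3,-3}|² = |d^4_{3,-3}(β)|² = (+0.061844)² = 0.003825 (the z-rotation phases have unit modulus)

P=0.0038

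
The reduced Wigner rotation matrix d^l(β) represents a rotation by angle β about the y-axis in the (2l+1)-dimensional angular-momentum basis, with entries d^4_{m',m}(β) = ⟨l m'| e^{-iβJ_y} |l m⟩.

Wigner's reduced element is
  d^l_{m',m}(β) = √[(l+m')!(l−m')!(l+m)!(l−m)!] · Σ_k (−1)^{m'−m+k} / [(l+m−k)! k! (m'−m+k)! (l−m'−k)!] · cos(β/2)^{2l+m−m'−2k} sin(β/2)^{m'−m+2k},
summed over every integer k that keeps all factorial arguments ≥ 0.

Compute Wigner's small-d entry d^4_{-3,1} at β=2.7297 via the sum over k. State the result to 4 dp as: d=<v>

d=-0.2708

d^4_{-3,1}(β=2.7297) via Wigner's sum:
c=cos(2.7297/2)=0.204494, s=sin(2.7297/2)=0.978868; N=√[1·5040·120·6]=1904.940944
k∈{4,5} keeps every argument non-negative
  k=4: (−1)^0·1904.9409/(144)·0.2045^4·0.9789^4 = +0.021239
  k=5: (−1)^1·1904.9409/(240)·0.2045^2·0.9789^6 = -0.291994
d^4_{-3,1}(2.7297) = +0.021239 -0.291994 = -0.270755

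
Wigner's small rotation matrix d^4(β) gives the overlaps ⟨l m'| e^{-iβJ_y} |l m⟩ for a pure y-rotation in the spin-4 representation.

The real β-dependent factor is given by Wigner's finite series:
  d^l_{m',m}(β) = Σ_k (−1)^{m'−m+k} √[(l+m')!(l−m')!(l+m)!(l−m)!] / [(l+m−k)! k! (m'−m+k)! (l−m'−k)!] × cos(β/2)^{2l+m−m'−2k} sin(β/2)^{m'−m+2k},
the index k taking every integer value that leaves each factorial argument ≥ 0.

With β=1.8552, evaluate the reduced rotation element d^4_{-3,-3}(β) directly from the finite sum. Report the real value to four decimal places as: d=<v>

d^4_{-3,-3}(β=1.8552) via Wigner's sum:
With c≡cos(β/2)=0.599756 and s≡sin(β/2)=0.800183, N=[1·5040·1·5040]^{1/2}=5040.000000
The bounds max(0,m−m')=0 and min(l+m,l−m')=1 give 2 terms
  k=0: (−1)^0·5040.0000/(5040)·0.5998^8·0.8002^0 = +0.016742
  k=1: (−1)^1·5040.0000/(720)·0.5998^6·0.8002^2 = -0.208605
d^4_{-3,-3}(1.8552) = +0.016742 -0.208605 = -0.191863

d=-0.1919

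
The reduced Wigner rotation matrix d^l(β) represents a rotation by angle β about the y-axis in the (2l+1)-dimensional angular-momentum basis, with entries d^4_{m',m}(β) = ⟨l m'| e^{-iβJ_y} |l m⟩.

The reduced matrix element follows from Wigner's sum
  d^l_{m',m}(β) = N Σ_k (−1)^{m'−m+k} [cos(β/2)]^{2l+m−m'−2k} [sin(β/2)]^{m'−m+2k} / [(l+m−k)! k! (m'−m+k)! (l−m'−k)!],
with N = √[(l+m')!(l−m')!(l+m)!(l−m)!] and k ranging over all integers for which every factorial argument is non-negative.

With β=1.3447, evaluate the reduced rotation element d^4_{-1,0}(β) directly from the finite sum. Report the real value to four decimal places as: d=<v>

d^4_{-1,0}(β=1.3447) via Wigner's sum:
c=cos(1.3447/2)=0.782360, s=sin(1.3447/2)=0.622826; N=√[6·120·24·24]=643.987578
k∈{1,2,3,4} keeps every argument non-negative
  k=1: (−1)^0·643.9876/(144)·0.7824^7·0.6228^1 = +0.499723
  k=2: (−1)^1·643.9876/(24)·0.7824^5·0.6228^3 = -1.900206
  k=3: (−1)^2·643.9876/(24)·0.7824^3·0.6228^5 = +1.204262
  k=4: (−1)^3·643.9876/(144)·0.7824^1·0.6228^7 = -0.127201
d^4_{-1,0}(1.3447) = +0.499723 -1.900206 +1.204262 -0.127201 = -0.323422

d=-0.3234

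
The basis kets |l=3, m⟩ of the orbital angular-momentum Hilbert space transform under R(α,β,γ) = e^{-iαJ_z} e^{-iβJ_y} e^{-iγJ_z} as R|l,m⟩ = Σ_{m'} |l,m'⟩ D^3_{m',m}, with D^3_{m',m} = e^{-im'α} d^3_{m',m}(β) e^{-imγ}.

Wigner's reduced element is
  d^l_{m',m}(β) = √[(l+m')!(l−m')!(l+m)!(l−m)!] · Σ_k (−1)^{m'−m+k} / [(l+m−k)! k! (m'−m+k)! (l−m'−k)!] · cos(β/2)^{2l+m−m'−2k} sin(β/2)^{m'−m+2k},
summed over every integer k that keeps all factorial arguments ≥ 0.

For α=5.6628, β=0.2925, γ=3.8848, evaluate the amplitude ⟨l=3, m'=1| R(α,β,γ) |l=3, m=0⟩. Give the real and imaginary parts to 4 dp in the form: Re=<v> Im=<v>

Re=-0.3641 Im=-0.2602

First d^3_{1,0}(β=0.2925), then the phase factors e^{-i(1)α} and e^{-i(0)γ}:
Half-angle: c=0.989325, s=0.145729. N=√(24·2·6·6)=41.569219
k: max(0,(0)−(1))=0 … min(3+(0),3−(1))=2
  k=0: (−1)^1·41.5692/(12)·0.9893^5·0.1457^1 = -0.478444
  k=1: (−1)^2·41.5692/(4)·0.9893^3·0.1457^3 = +0.031144
  k=2: (−1)^3·41.5692/(12)·0.9893^1·0.1457^5 = -0.000225
d^3_{1,0}(0.2925) = -0.478444 +0.031144 -0.000225 = -0.447526
Attach z-rotation phases: D = e^{-i(1)(5.6628)}·(-0.447526)·e^{-i(0)(3.8848)} = -0.364131-0.260168i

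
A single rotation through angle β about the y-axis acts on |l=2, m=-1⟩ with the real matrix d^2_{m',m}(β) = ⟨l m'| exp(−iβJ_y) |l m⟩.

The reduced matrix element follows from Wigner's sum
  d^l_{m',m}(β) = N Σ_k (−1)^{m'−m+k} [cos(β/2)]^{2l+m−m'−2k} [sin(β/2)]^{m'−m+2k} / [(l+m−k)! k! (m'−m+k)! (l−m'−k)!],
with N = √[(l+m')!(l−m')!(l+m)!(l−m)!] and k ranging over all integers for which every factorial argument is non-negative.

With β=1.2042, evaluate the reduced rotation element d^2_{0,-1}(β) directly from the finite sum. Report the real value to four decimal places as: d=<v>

d^2_{0,-1}(β=1.2042) via Wigner's sum:
Half-angle: c=0.824148, s=0.566374. N=√(2·2·1·6)=4.898979
Admissible k: 0..1 (factorial args all ≥0)
  k=0: (−1)^1·4.8990/(2)·0.8241^3·0.5664^1 = -0.776596
  k=1: (−1)^2·4.8990/(2)·0.8241^1·0.5664^3 = +0.366768
d^2_{0,-1}(1.2042) = -0.776596 +0.366768 = -0.409827

d=-0.4098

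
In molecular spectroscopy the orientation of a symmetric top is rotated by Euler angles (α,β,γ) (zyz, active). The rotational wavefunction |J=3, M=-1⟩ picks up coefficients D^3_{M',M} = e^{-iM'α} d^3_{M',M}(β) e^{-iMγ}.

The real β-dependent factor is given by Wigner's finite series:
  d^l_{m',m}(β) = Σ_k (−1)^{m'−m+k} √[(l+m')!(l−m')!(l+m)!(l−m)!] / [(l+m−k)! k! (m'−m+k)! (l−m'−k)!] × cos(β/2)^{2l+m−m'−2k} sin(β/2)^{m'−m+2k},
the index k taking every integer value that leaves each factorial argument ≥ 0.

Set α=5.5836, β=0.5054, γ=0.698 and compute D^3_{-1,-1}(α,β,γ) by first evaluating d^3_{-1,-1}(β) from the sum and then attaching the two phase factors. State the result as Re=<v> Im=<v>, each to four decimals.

Re=0.4064 Im=-0.0006

First d^3_{-1,-1}(β=0.5054), then the phase factors e^{-i(-1)α} and e^{-i(-1)γ}:
With c≡cos(β/2)=0.968241 and s≡sin(β/2)=0.250019, N=[2·24·2·24]^{1/2}=48.000000
The bounds max(0,m−m')=0 and min(l+m,l−m')=2 give 3 terms
  k=0: (−1)^0·48.0000/(48)·0.9682^6·0.2500^0 = +0.823949
  k=1: (−1)^1·48.0000/(6)·0.9682^4·0.2500^2 = -0.439511
  k=2: (−1)^2·48.0000/(8)·0.9682^2·0.2500^4 = +0.021979
d^3_{-1,-1}(0.5054) = +0.823949 -0.439511 +0.021979 = +0.406417
Phases: e^{-i·(-1)·5.5836}=+0.765109-0.643900i, e^{-i·(-1)·0.698}=+0.766129+0.642687i ⇒ D=+0.406417-0.000644i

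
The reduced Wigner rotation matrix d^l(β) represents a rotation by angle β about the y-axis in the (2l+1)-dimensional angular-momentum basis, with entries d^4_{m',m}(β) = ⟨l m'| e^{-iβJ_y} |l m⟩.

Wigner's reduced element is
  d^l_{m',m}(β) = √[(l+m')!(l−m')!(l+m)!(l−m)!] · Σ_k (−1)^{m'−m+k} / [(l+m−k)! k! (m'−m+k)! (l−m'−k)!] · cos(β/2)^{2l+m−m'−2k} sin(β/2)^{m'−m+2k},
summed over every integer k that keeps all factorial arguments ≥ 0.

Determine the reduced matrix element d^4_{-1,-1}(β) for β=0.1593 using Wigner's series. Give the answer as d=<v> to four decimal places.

d^4_{-1,-1}(β=0.1593) via Wigner's sum:
Half-angle: c=0.996830, s=0.079566. N=√(6·120·6·120)=720.000000
k: max(0,(-1)−(-1))=0 … min(4+(-1),4−(-1))=3
  k=0: (−1)^0·720.0000/(720)·0.9968^8·0.0796^0 = +0.974917
  k=1: (−1)^1·720.0000/(48)·0.9968^6·0.0796^2 = -0.093169
  k=2: (−1)^2·720.0000/(24)·0.9968^4·0.0796^4 = +0.001187
  k=3: (−1)^3·720.0000/(72)·0.9968^2·0.0796^6 = -0.000003
d^4_{-1,-1}(0.1593) = +0.974917 -0.093169 +0.001187 -0.000003 = +0.882933

d=0.8829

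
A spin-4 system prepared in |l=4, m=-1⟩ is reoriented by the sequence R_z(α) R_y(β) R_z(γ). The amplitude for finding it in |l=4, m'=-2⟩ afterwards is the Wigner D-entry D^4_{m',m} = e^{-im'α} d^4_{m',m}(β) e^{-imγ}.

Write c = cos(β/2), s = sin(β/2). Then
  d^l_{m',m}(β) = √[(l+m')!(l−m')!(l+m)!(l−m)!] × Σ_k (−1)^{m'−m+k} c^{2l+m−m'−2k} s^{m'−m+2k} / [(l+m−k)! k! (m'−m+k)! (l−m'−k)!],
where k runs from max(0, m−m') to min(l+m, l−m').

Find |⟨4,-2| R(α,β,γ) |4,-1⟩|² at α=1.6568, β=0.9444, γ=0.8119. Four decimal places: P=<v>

First d^4_{-2,-1}(β=0.9444), then the phase factors e^{-i(-2)α} and e^{-i(-1)γ}:
Half-angle: c=0.890570, s=0.454847. N=√(2·720·6·120)=1018.233765
Admissible k: 1..3 (factorial args all ≥0)
  k=1: (−1)^0·1018.2338/(240)·0.8906^7·0.4548^1 = +0.857387
  k=2: (−1)^1·1018.2338/(48)·0.8906^5·0.4548^3 = -1.118255
  k=3: (−1)^2·1018.2338/(72)·0.8906^3·0.4548^5 = +0.194466
d^4_{-2,-1}(0.9444) = +0.857387 -1.118255 +0.194466 = -0.066402
|D^4_{-2,-1}|² = |d^4_{-2,-1}(β)|² = (-0.066402)² = 0.004409 (the z-rotation phases have unit modulus)

P=0.0044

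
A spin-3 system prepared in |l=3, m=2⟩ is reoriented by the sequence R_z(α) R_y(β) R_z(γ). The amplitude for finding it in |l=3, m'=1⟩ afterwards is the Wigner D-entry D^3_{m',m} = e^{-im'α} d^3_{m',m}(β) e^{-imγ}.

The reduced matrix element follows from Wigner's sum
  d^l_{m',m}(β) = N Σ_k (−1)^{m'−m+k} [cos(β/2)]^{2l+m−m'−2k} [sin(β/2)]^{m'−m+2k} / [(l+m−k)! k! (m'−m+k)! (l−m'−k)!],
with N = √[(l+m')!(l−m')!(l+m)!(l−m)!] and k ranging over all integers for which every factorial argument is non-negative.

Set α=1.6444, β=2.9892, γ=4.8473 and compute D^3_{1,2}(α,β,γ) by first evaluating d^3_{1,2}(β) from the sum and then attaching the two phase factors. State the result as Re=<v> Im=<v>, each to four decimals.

D^3_{1,2}(1.6444,2.9892,4.8473) = e^{-i·1·1.6444}·d^3_{1,2}(2.9892)·e^{-i·2·4.8473}. Compute d first:
Half-angle: c=0.076123, s=0.997098. N=√(24·2·120·1)=75.894664
The bounds max(0,m−m')=1 and min(l+m,l−m')=2 give 2 terms
  k=1: (−1)^0·75.8947/(24)·0.0761^5·0.9971^1 = +0.000008
  k=2: (−1)^1·75.8947/(12)·0.0761^3·0.9971^3 = -0.002766
d^3_{1,2}(2.9892) = +0.000008 -0.002766 = -0.002758
Phases: e^{-i·(1)·1.6444}=-0.073537-0.997292i, e^{-i·(2)·4.8473}=-0.963818+0.266560i ⇒ D=-0.000928-0.002596i

Re=-0.0009 Im=-0.0026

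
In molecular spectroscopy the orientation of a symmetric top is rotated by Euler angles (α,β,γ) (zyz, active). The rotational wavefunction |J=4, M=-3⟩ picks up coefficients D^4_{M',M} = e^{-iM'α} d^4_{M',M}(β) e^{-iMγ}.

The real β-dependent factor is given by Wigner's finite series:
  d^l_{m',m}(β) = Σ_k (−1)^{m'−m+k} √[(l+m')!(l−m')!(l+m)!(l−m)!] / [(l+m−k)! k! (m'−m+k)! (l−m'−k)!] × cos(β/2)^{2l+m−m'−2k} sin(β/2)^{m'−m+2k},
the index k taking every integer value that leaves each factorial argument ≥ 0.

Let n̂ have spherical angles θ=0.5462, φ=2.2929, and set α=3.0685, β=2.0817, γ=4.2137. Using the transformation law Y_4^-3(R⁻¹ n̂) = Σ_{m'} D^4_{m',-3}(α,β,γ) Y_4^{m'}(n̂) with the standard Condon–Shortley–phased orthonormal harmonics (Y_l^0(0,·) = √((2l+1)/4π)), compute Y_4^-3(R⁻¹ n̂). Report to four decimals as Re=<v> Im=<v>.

Need the full column D^4_{m',-3} for m'=−4..4 at α=3.0685, β=2.0817, γ=4.2137.
cos(β/2)=0.505487, sin(β/2)=0.862834
d^4_{-4,-3}: single k=1 term ⇒ +0.020580;  D = +0.020094-0.004444i
d^4_{-3,-3}: k∈[0..1] ⇒ +0.004263 -0.086939 = -0.082676;  D = +0.081814-0.011909i
d^4_{-2,-3}: k∈[0..1] ⇒ -0.027225 +0.237967 = +0.210743;  D = +0.210205-0.015046i
d^4_{-1,-3}: k∈[0..1] ⇒ +0.098579 -0.478706 = -0.380126;  D = +0.380126+0.000622i
d^4_{0,-3}: k∈[0..1] ⇒ -0.250840 +0.730854 = +0.480015;  D = +0.478675+0.035838i
d^4_{1,-3}: k∈[0..1] ⇒ +0.478706 -0.836863 = -0.358158;  D = +0.354252+0.052751i
d^4_{2,-3}: k∈[0..1] ⇒ -0.693349 +0.673388 = -0.019961;  D = -0.019476-0.004374i
d^4_{3,-3}: k∈[0..1] ⇒ +0.738044 -0.307198 = +0.430846;  D = -0.412358-0.124855i
d^4_{4,-3}: single k=0 term ⇒ -0.509034;  D = -0.475118-0.182697i
Y_4^{m'}(θ=0.5462,φ=2.2929) and Σ D·Y over m':
  (+0.0201-0.0044i)·(-0.0312-0.0081i)  (+0.0818-0.0119i)·(+0.1241-0.0841i)  (+0.2102-0.0150i)·(-0.0469+0.3681i)  (+0.3801+0.0006i)·(-0.2930-0.3327i)  (+0.4787+0.0358i)·(-0.0259+0.0000i)  (+0.3543+0.0528i)·(+0.2930-0.3327i)  (-0.0195-0.0044i)·(-0.0469-0.3681i)  (-0.4124-0.1249i)·(-0.1241-0.0841i)  (-0.4751-0.1827i)·(-0.0312+0.0081i)
Y_4^-3(R⁻¹ n̂) = +0.058233-0.100858i

Re=0.0582 Im=-0.1009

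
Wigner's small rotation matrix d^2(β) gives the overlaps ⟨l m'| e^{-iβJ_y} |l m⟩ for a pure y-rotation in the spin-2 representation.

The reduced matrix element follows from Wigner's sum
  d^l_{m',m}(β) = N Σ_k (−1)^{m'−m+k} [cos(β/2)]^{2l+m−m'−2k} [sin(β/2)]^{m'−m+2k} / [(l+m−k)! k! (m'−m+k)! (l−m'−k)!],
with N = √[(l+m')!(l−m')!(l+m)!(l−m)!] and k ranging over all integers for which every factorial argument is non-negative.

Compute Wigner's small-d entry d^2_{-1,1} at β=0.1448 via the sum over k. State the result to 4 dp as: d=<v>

d^2_{-1,1}(β=0.1448) via Wigner's sum:
Half-angle: c=0.997380, s=0.072337. N=√(1·6·6·1)=6.000000
k: max(0,(1)−(-1))=2 … min(2+(1),2−(-1))=3
  k=2: (−1)^0·6.0000/(2)·0.9974^2·0.0723^2 = +0.015616
  k=3: (−1)^1·6.0000/(6)·0.9974^0·0.0723^4 = -0.000027
d^2_{-1,1}(0.1448) = +0.015616 -0.000027 = +0.015588

d=0.0156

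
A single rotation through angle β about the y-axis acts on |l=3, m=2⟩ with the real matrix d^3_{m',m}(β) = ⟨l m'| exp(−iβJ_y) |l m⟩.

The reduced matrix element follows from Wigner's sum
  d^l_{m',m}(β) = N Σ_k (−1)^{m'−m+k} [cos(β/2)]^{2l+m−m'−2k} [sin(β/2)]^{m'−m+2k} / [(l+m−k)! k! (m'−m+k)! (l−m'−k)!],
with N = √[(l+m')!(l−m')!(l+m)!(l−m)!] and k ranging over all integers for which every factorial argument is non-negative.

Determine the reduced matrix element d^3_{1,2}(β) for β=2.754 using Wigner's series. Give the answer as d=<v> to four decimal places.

d=-0.0419

d^3_{1,2}(β=2.754) via Wigner's sum:
c=cos(2.754/2)=0.192586, s=sin(2.754/2)=0.981280; N=√[24·2·120·1]=75.894664
k: max(0,(2)−(1))=1 … min(3+(2),3−(1))=2
  k=1: (−1)^0·75.8947/(24)·0.1926^5·0.9813^1 = +0.000822
  k=2: (−1)^1·75.8947/(12)·0.1926^3·0.9813^3 = -0.042685
d^3_{1,2}(2.754) = +0.000822 -0.042685 = -0.041863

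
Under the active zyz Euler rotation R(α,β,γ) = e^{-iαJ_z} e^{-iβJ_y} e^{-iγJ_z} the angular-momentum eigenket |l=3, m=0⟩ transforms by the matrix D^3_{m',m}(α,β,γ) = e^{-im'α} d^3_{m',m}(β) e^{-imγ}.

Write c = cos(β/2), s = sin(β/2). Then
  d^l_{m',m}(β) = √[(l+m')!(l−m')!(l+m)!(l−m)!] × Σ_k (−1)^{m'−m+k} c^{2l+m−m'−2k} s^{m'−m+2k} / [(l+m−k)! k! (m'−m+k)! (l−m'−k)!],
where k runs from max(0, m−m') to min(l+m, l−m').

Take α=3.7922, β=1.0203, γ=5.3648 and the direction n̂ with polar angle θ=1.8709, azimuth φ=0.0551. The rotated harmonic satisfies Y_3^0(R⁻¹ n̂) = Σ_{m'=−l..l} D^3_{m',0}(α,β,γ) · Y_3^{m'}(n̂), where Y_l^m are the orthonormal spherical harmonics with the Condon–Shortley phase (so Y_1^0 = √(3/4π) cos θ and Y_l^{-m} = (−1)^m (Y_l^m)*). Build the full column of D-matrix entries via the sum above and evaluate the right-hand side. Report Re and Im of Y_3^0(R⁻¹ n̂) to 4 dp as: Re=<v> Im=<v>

Need the full column D^3_{m',0} for m'=−3..3 at α=3.7922, β=1.0203, γ=5.3648.
cos(β/2)=0.872671, sin(β/2)=0.488308
d^3_{-3,0}: single k=3 term ⇒ +0.346058;  D = +0.128690-0.321240i
d^3_{-2,0}: k∈[2..3] ⇒ +0.757445 -0.237158 = +0.520287;  D = +0.138567+0.501496i
d^3_{-1,0}: k∈[1..3] ⇒ +0.856127 -0.804166 +0.083929 = +0.135889;  D = -0.108129-0.082304i
d^3_{0,0}: k∈[0..3] ⇒ +0.441676 -1.244610 +0.389690 -0.013557 = -0.426800;  D = -0.426800+0.000000i
d^3_{1,0}: k∈[0..2] ⇒ -0.856127 +0.804166 -0.083929 = -0.135889;  D = +0.108129-0.082304i
d^3_{2,0}: k∈[0..1] ⇒ +0.757445 -0.237158 = +0.520287;  D = +0.138567-0.501496i
d^3_{3,0}: single k=0 term ⇒ -0.346058;  D = -0.128690-0.321240i
Y_3^{m'}(θ=1.8709,φ=0.0551) and Σ D·Y over m':
  (+0.1287-0.3212i)·(+0.3588-0.0599i)  (+0.1386+0.5015i)·(-0.2740+0.0303i)  (-0.1081-0.0823i)·(-0.1736+0.0096i)  (-0.4268+0.0000i)·(+0.2828+0.0000i)  (+0.1081-0.0823i)·(+0.1736+0.0096i)  (+0.1386-0.5015i)·(-0.2740-0.0303i)  (-0.1287-0.3212i)·(-0.3588-0.0599i)
Y_3^0(R⁻¹ n̂) = -0.134037+0.000000i

Re=-0.1340 Im=0.0000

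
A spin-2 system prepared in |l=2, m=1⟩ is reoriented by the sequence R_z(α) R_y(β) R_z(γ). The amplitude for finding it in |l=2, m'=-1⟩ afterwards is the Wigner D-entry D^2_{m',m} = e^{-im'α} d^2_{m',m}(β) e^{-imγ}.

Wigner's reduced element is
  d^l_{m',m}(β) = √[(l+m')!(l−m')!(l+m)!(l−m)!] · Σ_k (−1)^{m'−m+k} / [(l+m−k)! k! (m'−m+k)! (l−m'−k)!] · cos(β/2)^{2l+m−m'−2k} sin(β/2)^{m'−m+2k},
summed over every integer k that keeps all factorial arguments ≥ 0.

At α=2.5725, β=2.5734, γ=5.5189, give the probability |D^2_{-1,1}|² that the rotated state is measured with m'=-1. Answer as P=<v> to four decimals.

P=0.3993

Split into d^2_{-1,1}(β=2.5734) × two z-phases.
c=cos(2.5734/2)=0.280290, s=sin(2.5734/2)=0.959915; N=√[1·6·6·1]=6.000000
Admissible k: 2..3 (factorial args all ≥0)
  k=2: (−1)^0·6.0000/(2)·0.2803^2·0.9599^2 = +0.217171
  k=3: (−1)^1·6.0000/(6)·0.2803^0·0.9599^4 = -0.849047
d^2_{-1,1}(2.5734) = +0.217171 -0.849047 = -0.631876
|D^2_{-1,1}|² = |d^2_{-1,1}(β)|² = (-0.631876)² = 0.399267 (the z-rotation phases have unit modulus)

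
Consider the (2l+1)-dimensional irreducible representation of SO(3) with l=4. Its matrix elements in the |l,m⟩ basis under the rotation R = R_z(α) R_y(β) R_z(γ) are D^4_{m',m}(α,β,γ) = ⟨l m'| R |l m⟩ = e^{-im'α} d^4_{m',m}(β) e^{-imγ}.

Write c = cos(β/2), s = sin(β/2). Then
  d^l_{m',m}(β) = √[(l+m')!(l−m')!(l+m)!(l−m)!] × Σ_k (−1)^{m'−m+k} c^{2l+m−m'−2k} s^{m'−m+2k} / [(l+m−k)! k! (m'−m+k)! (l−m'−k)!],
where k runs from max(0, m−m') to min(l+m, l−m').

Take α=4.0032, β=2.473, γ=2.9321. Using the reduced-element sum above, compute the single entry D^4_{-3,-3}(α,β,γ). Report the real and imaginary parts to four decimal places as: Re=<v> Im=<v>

Split into d^4_{-3,-3}(β=2.473) × two z-phases.
c=cos(2.473/2)=0.328105, s=sin(2.473/2)=0.944641; N=√[1·5040·1·5040]=5040.000000
The bounds max(0,m−m')=0 and min(l+m,l−m')=1 give 2 terms
  k=0: (−1)^0·5040.0000/(5040)·0.3281^8·0.9446^0 = +0.000134
  k=1: (−1)^1·5040.0000/(720)·0.3281^6·0.9446^2 = -0.007793
d^4_{-3,-3}(2.473) = +0.000134 -0.007793 = -0.007659
Phases: e^{-i·(-3)·4.0032}=+0.848966-0.528447i, e^{-i·(-3)·2.9321}=-0.808923+0.587914i ⇒ D=+0.002880-0.007097i

Re=0.0029 Im=-0.0071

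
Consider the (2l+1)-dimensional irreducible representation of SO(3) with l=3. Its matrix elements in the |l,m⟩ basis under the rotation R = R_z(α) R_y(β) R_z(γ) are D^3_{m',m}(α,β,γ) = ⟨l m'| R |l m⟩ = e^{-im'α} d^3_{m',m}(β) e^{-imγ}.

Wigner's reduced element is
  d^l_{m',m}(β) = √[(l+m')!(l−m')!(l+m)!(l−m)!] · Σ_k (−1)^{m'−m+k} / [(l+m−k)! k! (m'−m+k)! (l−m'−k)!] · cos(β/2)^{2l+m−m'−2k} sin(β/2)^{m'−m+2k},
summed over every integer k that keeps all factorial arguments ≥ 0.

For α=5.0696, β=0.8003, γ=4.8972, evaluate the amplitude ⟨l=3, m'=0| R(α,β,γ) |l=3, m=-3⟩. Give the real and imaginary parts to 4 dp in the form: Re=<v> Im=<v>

First d^3_{0,-3}(β=0.8003), then the phase factors e^{-i(0)α} and e^{-i(-3)γ}:
c=cos(0.8003/2)=0.921003, s=sin(0.8003/2)=0.389556; N=√[6·6·1·720]=160.996894
k∈{0} keeps every argument non-negative
  k=0: (−1)^3·160.9969/(36)·0.9210^3·0.3896^3 = -0.206542
d^3_{0,-3}(0.8003) = -0.206542
Phases: e^{-i·(0)·5.0696}=+1.000000+0.000000i, e^{-i·(-3)·4.8972}=-0.526461+0.850199i ⇒ D=+0.108737-0.175602i

Re=0.1087 Im=-0.1756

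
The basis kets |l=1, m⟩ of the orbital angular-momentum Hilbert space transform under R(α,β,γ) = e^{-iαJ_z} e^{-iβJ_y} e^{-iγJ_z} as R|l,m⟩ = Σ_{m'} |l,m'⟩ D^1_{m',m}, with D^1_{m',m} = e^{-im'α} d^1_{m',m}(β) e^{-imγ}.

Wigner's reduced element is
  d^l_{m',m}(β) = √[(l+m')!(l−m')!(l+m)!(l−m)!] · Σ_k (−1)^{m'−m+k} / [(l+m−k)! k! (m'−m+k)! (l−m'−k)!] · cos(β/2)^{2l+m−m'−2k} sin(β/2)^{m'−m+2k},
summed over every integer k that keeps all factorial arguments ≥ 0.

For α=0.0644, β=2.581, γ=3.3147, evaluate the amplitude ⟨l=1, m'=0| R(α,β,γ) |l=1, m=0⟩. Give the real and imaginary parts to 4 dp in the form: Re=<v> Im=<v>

D^1_{0,0}(0.0644,2.581,3.3147) = e^{-i·0·0.0644}·d^1_{0,0}(2.581)·e^{-i·0·3.3147}. Compute d first:
Half-angle: c=0.276640, s=0.960974. N=√(1·1·1·1)=1.000000
The bounds max(0,m−m')=0 and min(l+m,l−m')=1 give 2 terms
  k=0: (−1)^0·1.0000/(1)·0.2766^2·0.9610^0 = +0.076530
  k=1: (−1)^1·1.0000/(1)·0.2766^0·0.9610^2 = -0.923470
d^1_{0,0}(2.581) = +0.076530 -0.923470 = -0.846940
D = (+1.000000+0.000000i)·(-0.846940)·(+1.000000+0.000000i) = -0.846940+0.000000i

Re=-0.8469 Im=0.0000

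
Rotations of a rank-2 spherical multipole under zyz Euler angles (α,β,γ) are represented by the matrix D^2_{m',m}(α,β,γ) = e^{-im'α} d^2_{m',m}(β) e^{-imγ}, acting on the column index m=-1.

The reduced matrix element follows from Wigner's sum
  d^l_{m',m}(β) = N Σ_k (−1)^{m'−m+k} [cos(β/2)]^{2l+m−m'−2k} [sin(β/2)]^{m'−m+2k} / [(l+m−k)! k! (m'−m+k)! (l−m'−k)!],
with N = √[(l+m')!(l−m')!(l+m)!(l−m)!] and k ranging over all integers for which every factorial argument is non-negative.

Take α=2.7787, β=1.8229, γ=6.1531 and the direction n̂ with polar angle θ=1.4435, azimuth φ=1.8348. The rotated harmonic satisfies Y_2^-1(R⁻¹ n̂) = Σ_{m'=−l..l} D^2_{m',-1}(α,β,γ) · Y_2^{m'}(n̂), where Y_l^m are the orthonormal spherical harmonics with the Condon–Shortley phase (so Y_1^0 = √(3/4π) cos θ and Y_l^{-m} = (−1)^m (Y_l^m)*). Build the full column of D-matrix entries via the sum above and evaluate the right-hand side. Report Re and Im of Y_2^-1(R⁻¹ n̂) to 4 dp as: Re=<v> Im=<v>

Re=-0.0664 Im=0.3415

Need the full column D^2_{m',-1} for m'=−2..2 at α=2.7787, β=1.8229, γ=6.1531.
cos(β/2)=0.612600, sin(β/2)=0.790393
d^2_{-2,-1}: single k=1 term ⇒ +0.363417;  D = +0.238242-0.274431i
d^2_{-1,-1}: k∈[0..1] ⇒ +0.140834 -0.703334 = -0.562500;  D = +0.495521-0.266204i
d^2_{0,-1}: k∈[0..1] ⇒ -0.445093 +0.740938 = +0.295845;  D = +0.293346-0.038377i
d^2_{1,-1}: k∈[0..1] ⇒ +0.703334 -0.390276 = +0.313058;  D = -0.304612-0.072226i
d^2_{2,-1}: single k=0 term ⇒ -0.604973;  D = -0.500770-0.339443i
Y_2^{m'}(θ=1.4435,φ=1.8348) and Σ D·Y over m':
  (+0.2382-0.2744i)·(-0.3283+0.1915i)  (+0.4955-0.2662i)·(-0.0254-0.0939i)  (+0.2933-0.0384i)·(-0.3001+0.0000i)  (-0.3046-0.0722i)·(+0.0254-0.0939i)  (-0.5008-0.3394i)·(-0.3283-0.1915i)
Y_2^-1(R⁻¹ n̂) = -0.066403+0.341544i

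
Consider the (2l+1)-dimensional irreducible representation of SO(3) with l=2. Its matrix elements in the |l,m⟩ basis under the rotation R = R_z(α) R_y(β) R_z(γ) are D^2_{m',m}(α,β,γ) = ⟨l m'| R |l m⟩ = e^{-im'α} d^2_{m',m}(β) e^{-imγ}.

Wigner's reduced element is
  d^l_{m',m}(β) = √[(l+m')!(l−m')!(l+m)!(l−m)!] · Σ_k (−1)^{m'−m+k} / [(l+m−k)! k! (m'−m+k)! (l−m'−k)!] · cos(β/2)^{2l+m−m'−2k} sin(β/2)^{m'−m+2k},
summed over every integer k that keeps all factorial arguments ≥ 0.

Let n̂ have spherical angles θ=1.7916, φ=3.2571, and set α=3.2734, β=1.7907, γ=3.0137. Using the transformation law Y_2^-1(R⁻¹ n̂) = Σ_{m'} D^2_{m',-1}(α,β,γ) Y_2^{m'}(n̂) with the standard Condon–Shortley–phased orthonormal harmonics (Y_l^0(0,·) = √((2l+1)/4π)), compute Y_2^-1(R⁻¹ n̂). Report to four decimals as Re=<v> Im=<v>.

Re=-0.0023 Im=-0.0121

Need the full column D^2_{m',-1} for m'=−2..2 at α=3.2734, β=1.7907, γ=3.0137.
cos(β/2)=0.625246, sin(β/2)=0.780428
d^2_{-2,-1}: single k=1 term ⇒ +0.381518;  D = -0.378009-0.051622i
d^2_{-1,-1}: k∈[0..1] ⇒ +0.152828 -0.714313 = -0.561485;  D = -0.561480-0.002198i
d^2_{0,-1}: k∈[0..1] ⇒ -0.467262 +0.727989 = +0.260727;  D = -0.258597+0.033254i
d^2_{1,-1}: k∈[0..1] ⇒ +0.714313 -0.370964 = +0.343349;  D = +0.331836-0.088169i
d^2_{2,-1}: single k=0 term ⇒ -0.594401;  D = +0.549425-0.226813i
Y_2^{m'}(θ=1.7916,φ=3.2571) and Σ D·Y over m':
  (-0.3780-0.0516i)·(+0.3580-0.0842i)  (-0.5615-0.0022i)·(+0.1640-0.0190i)  (-0.2586+0.0333i)·(-0.2700+0.0000i)  (+0.3318-0.0882i)·(-0.1640-0.0190i)  (+0.5494-0.2268i)·(+0.3580+0.0842i)
Y_2^-1(R⁻¹ n̂) = -0.002278-0.012093i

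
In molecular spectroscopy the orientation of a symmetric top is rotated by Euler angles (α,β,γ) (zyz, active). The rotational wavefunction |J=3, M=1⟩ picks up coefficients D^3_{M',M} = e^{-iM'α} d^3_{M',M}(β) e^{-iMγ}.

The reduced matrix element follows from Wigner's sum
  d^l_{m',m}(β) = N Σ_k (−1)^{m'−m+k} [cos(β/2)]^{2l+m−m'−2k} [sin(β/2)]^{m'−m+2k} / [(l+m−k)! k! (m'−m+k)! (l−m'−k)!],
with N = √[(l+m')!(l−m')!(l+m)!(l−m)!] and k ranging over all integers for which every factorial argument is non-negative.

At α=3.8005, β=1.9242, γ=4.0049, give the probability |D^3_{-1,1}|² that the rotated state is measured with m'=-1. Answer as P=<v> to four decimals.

P=0.2010

Split into d^3_{-1,1}(β=1.9242) × two z-phases.
Half-angle: c=0.571798, s=0.820394. N=√(2·24·24·2)=48.000000
Admissible k: 2..4 (factorial args all ≥0)
  k=2: (−1)^0·48.0000/(8)·0.5718^4·0.8204^2 = +0.431686
  k=3: (−1)^1·48.0000/(6)·0.5718^2·0.8204^4 = -1.184857
  k=4: (−1)^2·48.0000/(48)·0.5718^0·0.8204^6 = +0.304884
d^3_{-1,1}(1.9242) = +0.431686 -1.184857 +0.304884 = -0.448287
|D^3_{-1,1}|² = |d^3_{-1,1}(β)|² = (-0.448287)² = 0.200961 (the z-rotation phases have unit modulus)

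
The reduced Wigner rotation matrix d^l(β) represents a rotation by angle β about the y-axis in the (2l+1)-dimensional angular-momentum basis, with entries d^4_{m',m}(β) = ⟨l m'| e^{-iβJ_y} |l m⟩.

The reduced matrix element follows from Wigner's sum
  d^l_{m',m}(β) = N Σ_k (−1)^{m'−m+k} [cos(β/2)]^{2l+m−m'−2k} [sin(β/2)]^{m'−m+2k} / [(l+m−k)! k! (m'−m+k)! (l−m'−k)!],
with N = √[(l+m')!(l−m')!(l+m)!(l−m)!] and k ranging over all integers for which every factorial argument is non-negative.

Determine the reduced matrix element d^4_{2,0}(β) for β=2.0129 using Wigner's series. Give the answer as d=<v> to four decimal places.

d^4_{2,0}(β=2.0129) via Wigner's sum:
Half-angle: c=0.534864, s=0.844938. N=√(720·2·24·24)=910.735966
k: max(0,(0)−(2))=0 … min(4+(0),4−(2))=2
  k=0: (−1)^2·910.7360/(96)·0.5349^6·0.8449^2 = +0.158573
  k=1: (−1)^3·910.7360/(36)·0.5349^4·0.8449^4 = -1.055267
  k=2: (−1)^4·910.7360/(96)·0.5349^2·0.8449^6 = +0.987547
d^4_{2,0}(2.0129) = +0.158573 -1.055267 +0.987547 = +0.090853

d=0.0909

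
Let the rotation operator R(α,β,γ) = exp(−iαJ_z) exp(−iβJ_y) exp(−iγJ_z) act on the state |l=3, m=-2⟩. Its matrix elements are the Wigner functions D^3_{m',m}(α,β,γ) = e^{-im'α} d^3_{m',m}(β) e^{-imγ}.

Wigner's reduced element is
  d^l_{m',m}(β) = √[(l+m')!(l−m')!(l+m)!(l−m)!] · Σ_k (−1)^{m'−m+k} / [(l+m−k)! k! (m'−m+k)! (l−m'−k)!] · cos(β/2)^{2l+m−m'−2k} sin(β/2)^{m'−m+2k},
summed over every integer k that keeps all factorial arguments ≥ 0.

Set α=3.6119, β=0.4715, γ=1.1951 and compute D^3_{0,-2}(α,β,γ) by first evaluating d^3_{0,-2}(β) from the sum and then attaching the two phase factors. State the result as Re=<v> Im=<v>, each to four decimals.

Re=-0.1839 Im=0.1718

D^3_{0,-2}(3.6119,0.4715,1.1951) = e^{-i·0·3.6119}·d^3_{0,-2}(0.4715)·e^{-i·-2·1.1951}. Compute d first:
With c≡cos(β/2)=0.972339 and s≡sin(β/2)=0.233572, N=[6·6·1·120]^{1/2}=65.726707
k∈{0,1} keeps every argument non-negative
  k=0: (−1)^2·65.7267/(12)·0.9723^4·0.2336^2 = +0.267101
  k=1: (−1)^3·65.7267/(12)·0.9723^2·0.2336^4 = -0.015413
d^3_{0,-2}(0.4715) = +0.267101 -0.015413 = +0.251688
D = (+1.000000+0.000000i)·(+0.251688)·(-0.730739+0.682657i) = -0.183918+0.171816i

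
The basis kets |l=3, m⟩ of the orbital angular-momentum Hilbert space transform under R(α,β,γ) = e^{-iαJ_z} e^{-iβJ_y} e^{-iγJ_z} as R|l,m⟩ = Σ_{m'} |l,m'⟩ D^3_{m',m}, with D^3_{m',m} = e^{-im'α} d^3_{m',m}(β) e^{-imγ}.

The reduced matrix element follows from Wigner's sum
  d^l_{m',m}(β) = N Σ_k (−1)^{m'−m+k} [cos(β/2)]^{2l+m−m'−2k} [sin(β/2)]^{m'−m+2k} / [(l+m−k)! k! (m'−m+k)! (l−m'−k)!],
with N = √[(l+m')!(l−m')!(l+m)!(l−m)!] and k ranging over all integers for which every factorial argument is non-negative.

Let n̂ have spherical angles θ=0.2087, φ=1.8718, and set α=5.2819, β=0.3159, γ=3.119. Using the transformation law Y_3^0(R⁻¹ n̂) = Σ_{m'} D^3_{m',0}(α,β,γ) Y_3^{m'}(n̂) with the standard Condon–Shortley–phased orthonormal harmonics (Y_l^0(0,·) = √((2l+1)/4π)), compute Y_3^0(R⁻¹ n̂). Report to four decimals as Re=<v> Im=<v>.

Re=0.2480 Im=0.0000

Need the full column D^3_{m',0} for m'=−3..3 at α=5.2819, β=0.3159, γ=3.119.
cos(β/2)=0.987552, sin(β/2)=0.157294
d^3_{-3,0}: single k=3 term ⇒ +0.016762;  D = -0.016603-0.002301i
d^3_{-2,0}: k∈[2..3] ⇒ +0.128892 -0.003270 = +0.125622;  D = -0.052571-0.114093i
d^3_{-1,0}: k∈[1..3] ⇒ +0.511802 -0.038952 +0.000329 = +0.473180;  D = +0.255148-0.398496i
d^3_{0,0}: k∈[0..3] ⇒ +0.927597 -0.211791 +0.005373 -0.000015 = +0.721164;  D = +0.721164+0.000000i
d^3_{1,0}: k∈[0..2] ⇒ -0.511802 +0.038952 -0.000329 = -0.473180;  D = -0.255148-0.398496i
d^3_{2,0}: k∈[0..1] ⇒ +0.128892 -0.003270 = +0.125622;  D = -0.052571+0.114093i
d^3_{3,0}: single k=0 term ⇒ -0.016762;  D = +0.016603-0.002301i
Y_3^{m'}(θ=0.2087,φ=1.8718) and Σ D·Y over m':
  (-0.0166-0.0023i)·(+0.0029+0.0023i)  (-0.0526-0.1141i)·(-0.0354+0.0243i)  (+0.2551-0.3985i)·(-0.0751-0.2421i)  (+0.7212+0.0000i)·(+0.6518+0.0000i)  (-0.2551-0.3985i)·(+0.0751-0.2421i)  (-0.0526+0.1141i)·(-0.0354-0.0243i)  (+0.0166-0.0023i)·(-0.0029+0.0023i)
Y_3^0(R⁻¹ n̂) = +0.247959+0.000000i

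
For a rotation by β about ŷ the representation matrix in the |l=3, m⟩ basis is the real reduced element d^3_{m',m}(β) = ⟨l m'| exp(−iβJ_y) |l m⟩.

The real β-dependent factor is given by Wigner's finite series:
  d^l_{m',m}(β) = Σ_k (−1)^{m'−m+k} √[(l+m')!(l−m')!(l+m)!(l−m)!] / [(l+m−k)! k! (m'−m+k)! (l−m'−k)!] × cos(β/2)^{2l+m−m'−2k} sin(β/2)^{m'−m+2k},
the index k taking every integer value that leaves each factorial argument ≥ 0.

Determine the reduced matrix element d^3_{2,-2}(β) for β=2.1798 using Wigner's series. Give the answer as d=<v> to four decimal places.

d^3_{2,-2}(β=2.1798) via Wigner's sum:
With c≡cos(β/2)=0.462574 and s≡sin(β/2)=0.886581, N=[120·1·1·120]^{1/2}=120.000000
k: max(0,(-2)−(2))=0 … min(3+(-2),3−(2))=1
  k=0: (−1)^4·120.0000/(24)·0.4626^2·0.8866^4 = +0.661006
  k=1: (−1)^5·120.0000/(120)·0.4626^0·0.8866^6 = -0.485634
d^3_{2,-2}(2.1798) = +0.661006 -0.485634 = +0.175372

d=0.1754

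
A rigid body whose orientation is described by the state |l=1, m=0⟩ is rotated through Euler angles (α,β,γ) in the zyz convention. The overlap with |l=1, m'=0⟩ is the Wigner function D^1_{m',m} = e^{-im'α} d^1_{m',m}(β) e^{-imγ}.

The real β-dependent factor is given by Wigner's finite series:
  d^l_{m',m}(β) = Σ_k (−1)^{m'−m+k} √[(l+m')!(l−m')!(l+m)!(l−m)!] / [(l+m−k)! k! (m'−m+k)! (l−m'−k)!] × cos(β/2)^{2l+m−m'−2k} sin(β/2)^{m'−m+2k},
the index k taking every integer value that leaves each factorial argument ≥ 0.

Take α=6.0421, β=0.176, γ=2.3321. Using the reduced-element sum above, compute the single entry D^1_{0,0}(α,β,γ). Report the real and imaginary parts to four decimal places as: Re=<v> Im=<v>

Split into d^1_{0,0}(β=0.176) × two z-phases.
c=cos(0.176/2)=0.996130, s=sin(0.176/2)=0.087886; N=√[1·1·1·1]=1.000000
k∈{0,1} keeps every argument non-negative
  k=0: (−1)^0·1.0000/(1)·0.9961^2·0.0879^0 = +0.992276
  k=1: (−1)^1·1.0000/(1)·0.9961^0·0.0879^2 = -0.007724
d^1_{0,0}(0.176) = +0.992276 -0.007724 = +0.984552
Attach z-rotation phases: D = e^{-i(0)(6.0421)}·(+0.984552)·e^{-i(0)(2.3321)} = +0.984552+0.000000i

Re=0.9846 Im=0.0000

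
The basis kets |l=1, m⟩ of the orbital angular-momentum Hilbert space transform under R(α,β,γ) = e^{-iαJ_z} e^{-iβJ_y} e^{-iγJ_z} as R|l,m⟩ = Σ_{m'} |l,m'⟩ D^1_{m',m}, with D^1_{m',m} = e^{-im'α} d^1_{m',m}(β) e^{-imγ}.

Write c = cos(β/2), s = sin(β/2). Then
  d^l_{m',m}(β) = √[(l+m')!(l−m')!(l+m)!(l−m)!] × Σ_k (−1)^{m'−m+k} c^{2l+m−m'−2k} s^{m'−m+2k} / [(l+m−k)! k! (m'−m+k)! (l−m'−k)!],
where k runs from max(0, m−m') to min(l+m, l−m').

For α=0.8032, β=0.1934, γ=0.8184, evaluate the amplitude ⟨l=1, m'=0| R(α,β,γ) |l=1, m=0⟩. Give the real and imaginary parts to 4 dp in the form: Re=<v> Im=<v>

Re=0.9814 Im=0.0000

First d^1_{0,0}(β=0.1934), then the phase factors e^{-i(0)α} and e^{-i(0)γ}:
With c≡cos(β/2)=0.995328 and s≡sin(β/2)=0.096549, N=[1·1·1·1]^{1/2}=1.000000
k: max(0,(0)−(0))=0 … min(1+(0),1−(0))=1
  k=0: (−1)^0·1.0000/(1)·0.9953^2·0.0965^0 = +0.990678
  k=1: (−1)^1·1.0000/(1)·0.9953^0·0.0965^2 = -0.009322
d^1_{0,0}(0.1934) = +0.990678 -0.009322 = +0.981356
Phases: e^{-i·(0)·0.8032}=+1.000000+0.000000i, e^{-i·(0)·0.8184}=+1.000000+0.000000i ⇒ D=+0.981356+0.000000i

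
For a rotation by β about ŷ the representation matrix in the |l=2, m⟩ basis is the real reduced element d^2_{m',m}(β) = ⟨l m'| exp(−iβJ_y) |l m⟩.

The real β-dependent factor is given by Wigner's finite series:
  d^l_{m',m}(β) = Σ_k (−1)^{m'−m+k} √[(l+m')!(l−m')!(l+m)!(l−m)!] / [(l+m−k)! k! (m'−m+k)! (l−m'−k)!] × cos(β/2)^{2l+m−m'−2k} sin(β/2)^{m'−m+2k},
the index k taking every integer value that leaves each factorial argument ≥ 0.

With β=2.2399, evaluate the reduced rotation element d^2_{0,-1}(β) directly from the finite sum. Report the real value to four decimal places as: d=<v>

d^2_{0,-1}(β=2.2399) via Wigner's sum:
c=cos(2.2399/2)=0.435727, s=sin(2.2399/2)=0.900079; N=√[2·2·1·6]=4.898979
k∈{0,1} keeps every argument non-negative
  k=0: (−1)^1·4.8990/(2)·0.4357^3·0.9001^1 = -0.182390
  k=1: (−1)^2·4.8990/(2)·0.4357^1·0.9001^3 = +0.778273
d^2_{0,-1}(2.2399) = -0.182390 +0.778273 = +0.595883

d=0.5959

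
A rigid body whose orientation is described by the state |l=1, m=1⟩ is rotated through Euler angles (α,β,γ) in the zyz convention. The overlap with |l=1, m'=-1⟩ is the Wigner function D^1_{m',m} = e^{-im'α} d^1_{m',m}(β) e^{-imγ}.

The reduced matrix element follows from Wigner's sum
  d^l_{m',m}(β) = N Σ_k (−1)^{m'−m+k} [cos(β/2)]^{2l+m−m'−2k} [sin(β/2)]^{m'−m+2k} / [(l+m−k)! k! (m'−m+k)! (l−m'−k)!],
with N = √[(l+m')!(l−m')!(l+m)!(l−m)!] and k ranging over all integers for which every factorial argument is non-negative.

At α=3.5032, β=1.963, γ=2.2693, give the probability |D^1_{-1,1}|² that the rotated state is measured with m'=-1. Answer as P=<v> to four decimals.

P=0.4776

Split into d^1_{-1,1}(β=1.963) × two z-phases.
Half-angle: c=0.555776, s=0.831332. N=√(1·2·2·1)=2.000000
k∈{2} keeps every argument non-negative
  k=2: (−1)^0·2.0000/(2)·0.5558^0·0.8313^2 = +0.691113
d^1_{-1,1}(1.963) = +0.691113
|D^1_{-1,1}|² = |d^1_{-1,1}(β)|² = (+0.691113)² = 0.477637 (the z-rotation phases have unit modulus)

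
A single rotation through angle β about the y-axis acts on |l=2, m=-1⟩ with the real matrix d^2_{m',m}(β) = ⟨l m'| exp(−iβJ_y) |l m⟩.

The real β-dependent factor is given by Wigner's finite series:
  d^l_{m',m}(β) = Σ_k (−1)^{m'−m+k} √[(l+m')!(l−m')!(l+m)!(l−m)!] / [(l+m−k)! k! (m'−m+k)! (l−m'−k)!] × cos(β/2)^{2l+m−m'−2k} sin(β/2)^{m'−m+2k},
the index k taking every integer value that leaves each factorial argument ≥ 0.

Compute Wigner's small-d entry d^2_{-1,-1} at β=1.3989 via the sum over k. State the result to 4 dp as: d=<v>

d=-0.3852

d^2_{-1,-1}(β=1.3989) via Wigner's sum:
c=cos(1.3989/2)=0.765196, s=sin(1.3989/2)=0.643797; N=√[1·6·1·6]=6.000000
k∈{0,1} keeps every argument non-negative
  k=0: (−1)^0·6.0000/(6)·0.7652^4·0.6438^0 = +0.342840
  k=1: (−1)^1·6.0000/(2)·0.7652^2·0.6438^2 = -0.728056
d^2_{-1,-1}(1.3989) = +0.342840 -0.728056 = -0.385216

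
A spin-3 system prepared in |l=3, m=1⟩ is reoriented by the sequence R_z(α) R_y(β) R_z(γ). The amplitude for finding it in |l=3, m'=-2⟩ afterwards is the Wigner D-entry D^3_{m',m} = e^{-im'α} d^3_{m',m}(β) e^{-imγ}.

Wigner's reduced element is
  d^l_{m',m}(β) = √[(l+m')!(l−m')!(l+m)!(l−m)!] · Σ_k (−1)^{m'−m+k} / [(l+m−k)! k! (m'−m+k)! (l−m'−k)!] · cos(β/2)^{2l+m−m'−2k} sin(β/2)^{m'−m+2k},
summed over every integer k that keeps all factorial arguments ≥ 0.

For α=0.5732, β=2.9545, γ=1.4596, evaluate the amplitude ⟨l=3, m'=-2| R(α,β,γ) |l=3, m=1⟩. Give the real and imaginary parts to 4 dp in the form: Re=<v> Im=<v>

Re=-0.2701 Im=0.0875

Split into d^3_{-2,1}(β=2.9545) × two z-phases.
With c≡cos(β/2)=0.093410 and s≡sin(β/2)=0.995628, N=[1·120·24·2]^{1/2}=75.894664
k∈{3,4} keeps every argument non-negative
  k=3: (−1)^0·75.8947/(12)·0.0934^3·0.9956^3 = +0.005087
  k=4: (−1)^1·75.8947/(24)·0.0934^1·0.9956^5 = -0.288987
d^3_{-2,1}(2.9545) = +0.005087 -0.288987 = -0.283899
Attach z-rotation phases: D = e^{-i(-2)(0.5732)}·(-0.283899)·e^{-i(1)(1.4596)} = -0.270088+0.087471i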